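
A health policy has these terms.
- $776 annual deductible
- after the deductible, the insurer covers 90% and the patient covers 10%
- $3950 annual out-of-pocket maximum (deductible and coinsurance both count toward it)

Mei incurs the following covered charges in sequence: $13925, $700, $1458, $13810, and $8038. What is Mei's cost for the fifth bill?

Bill 1, $13925: $776 finishes the deductible; $13149 goes to coinsurance; patient's 10% is $1314.90. Cost to patient: $2090.90. OOP to date $2090.90.
Bill 2, $700: deductible already satisfied, so patient's share is 10% × $700 = $70. Cost to patient: $70. OOP to date $2160.90.
Bill 3, $1458: deductible met; 10% of $1458 = $145.80. Patient pays $145.80; OOP now $2306.70.
Bill 4, $13810: 10% coinsurance on $13810 = $1381. Patient pays $1381; OOP now $3687.70.
Bill 5, $8038: deductible already satisfied, so patient's share is 10% × $8038 = $803.80. That would push OOP to $4491.50, over the $3950 cap, so patient pays $3950 − $3687.70 = $262.30.

$262.30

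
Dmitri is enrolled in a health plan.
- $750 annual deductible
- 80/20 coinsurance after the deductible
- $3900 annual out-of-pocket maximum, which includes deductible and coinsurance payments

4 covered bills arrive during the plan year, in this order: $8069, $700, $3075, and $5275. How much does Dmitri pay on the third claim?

$615

Claim 1 ($8069): $750 finishes the deductible; $7319 goes to coinsurance; 20% of $7319 = $1463.80. Patient owes $2213.80 (running OOP $2213.80).
Claim 2 ($700): 20% coinsurance on $700 = $140. Patient pays $140; OOP now $2353.80.
Claim 3 ($3075): deductible already satisfied, so patient's share is 20% × $3075 = $615. Cost to patient: $615. OOP to date $2968.80.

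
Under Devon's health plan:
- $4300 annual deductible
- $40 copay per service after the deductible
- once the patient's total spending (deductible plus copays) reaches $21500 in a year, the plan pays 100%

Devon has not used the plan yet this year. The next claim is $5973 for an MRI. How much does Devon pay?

The full $4300 deductible is still open; $4300 of this bill applies to it.
That leaves $5973 − $4300 = $1673 for the copay.
Copay on this service: $40.
Patient responsibility before any cap: $4300 + $40 = $4340.
Year-to-date out-of-pocket becomes $0 + $4340 = $4340, still under the $21500 maximum, so no cap applies.

$4340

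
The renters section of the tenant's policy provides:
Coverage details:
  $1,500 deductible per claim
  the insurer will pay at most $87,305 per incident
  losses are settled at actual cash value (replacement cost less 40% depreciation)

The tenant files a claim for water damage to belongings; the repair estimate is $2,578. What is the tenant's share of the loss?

Actual cash value after 40% depreciation: $2,578 × 60% = $1,546.80.
Subtract the deductible: $1,546.80 − $1,500 = $46.80.
$46.80 ≤ $87,305, so the limit doesn't bind; insurer pays $46.80.
Out of pocket: $2,578 − $46.80 = $2,531.20.

$2,531.20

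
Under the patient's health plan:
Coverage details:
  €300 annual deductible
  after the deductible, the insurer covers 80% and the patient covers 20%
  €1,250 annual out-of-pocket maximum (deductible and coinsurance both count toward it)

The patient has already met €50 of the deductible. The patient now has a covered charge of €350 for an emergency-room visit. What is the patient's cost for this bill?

Remaining deductible: €300 − €50 = €250.
The remaining €100 (= €350 − €250) moves to coinsurance.
20% of €100 = €20 falls to the patient.
That puts the patient's cost at €250 + €20 = €270 before any cap.
Cumulative spending €50 + €270 = €320 stays under the €1,250 maximum.

€270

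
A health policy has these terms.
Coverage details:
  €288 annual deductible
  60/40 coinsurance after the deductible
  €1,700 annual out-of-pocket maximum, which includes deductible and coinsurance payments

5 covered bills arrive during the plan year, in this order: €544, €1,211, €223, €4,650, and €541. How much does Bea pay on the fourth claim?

#1 (€544): €288 to deductible, leaving €256; coinsurance €256 × 40% = €102.40. Patient owes €390.40 (running OOP €390.40).
#2 (€1,211): deductible met; 40% of €1,211 = €484.40. Patient pays €484.40; OOP now €874.80.
#3 (€223): 40% coinsurance on €223 = €89.20. Patient owes €89.20 (running OOP €964).
#4 (€4,650): 40% coinsurance on €4,650 = €1,860. OOP would hit €2,824 > €1,700, so the cap limits the patient to €1,700 − €964 = €736.

€736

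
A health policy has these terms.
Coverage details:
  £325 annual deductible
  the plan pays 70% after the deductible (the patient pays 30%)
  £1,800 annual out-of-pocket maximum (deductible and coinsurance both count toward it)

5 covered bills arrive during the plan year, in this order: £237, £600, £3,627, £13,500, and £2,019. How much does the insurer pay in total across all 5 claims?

£18,183

Bill 1, £237: entire amount goes to the deductible. Patient owes £237 (running OOP £237). Plan pays £237 − £237 = £0.
Bill 2, £600: £88 to deductible, leaving £512; patient's 30% is £153.60. Cost to patient: £241.60. OOP to date £478.60. Insurer: £600 − £241.60 = £358.40.
Bill 3, £3,627: deductible already satisfied, so patient's share is 30% × £3,627 = £1,088.10. Patient pays £1,088.10; OOP now £1,566.70. Plan pays £3,627 − £1,088.10 = £2,538.90.
Bill 4, £13,500: deductible met; 30% of £13,500 = £4,050. OOP would hit £5,616.70 > £1,800, so the cap limits the patient to £1,800 − £1,566.70 = £233.30. Insurer: £13,500 − £233.30 = £13,266.70.
Bill 5, £2,019: deductible already satisfied, so patient's share is 30% × £2,019 = £605.70. That would push OOP to £2,405.70, over the £1,800 cap, so patient pays £1,800 − £1,800 = £0. Insurer: £2,019 − £0 = £2,019.
Insurer total: £0 + £358.40 + £2,538.90 + £13,266.70 + £2,019 = £18,183.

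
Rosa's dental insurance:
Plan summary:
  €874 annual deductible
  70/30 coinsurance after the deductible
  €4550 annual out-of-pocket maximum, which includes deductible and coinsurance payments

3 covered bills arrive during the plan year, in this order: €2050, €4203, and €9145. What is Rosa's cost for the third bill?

Claim 1 — €2050: deductible takes €874, €1176 remains; 30% of €1176 = €352.80. Patient owes €1226.80 (running OOP €1226.80).
Claim 2 — €4203: 30% coinsurance on €4203 = €1260.90. Cost to patient: €1260.90. OOP to date €2487.70.
Claim 3 — €9145: 30% coinsurance on €9145 = €2743.50. Adding that to €2487.70 gives €5231.20, past the €4550 cap; patient pays only €4550 − €2487.70 = €2062.30.

€2062.30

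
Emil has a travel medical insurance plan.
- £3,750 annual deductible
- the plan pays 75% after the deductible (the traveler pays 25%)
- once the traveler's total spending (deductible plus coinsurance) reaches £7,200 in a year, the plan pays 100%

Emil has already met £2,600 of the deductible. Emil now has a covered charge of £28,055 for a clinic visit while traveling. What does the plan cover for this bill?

£23,455

Deductible still to meet: £3,750 − £2,600 = £1,150.
The remaining £26,905 (= £28,055 − £1,150) moves to coinsurance.
Coinsurance: £26,905 × 25% = £6,726.25.
Traveler responsibility before any cap: £1,150 + £6,726.25 = £7,876.25.
Adding £7,876.25 to the £2,600 already spent would give £10,476.25, which exceeds the £7,200 cap; the traveler pays just £7,200 − £2,600 = £4,600.
The plan picks up £28,055 − £4,600 = £23,455.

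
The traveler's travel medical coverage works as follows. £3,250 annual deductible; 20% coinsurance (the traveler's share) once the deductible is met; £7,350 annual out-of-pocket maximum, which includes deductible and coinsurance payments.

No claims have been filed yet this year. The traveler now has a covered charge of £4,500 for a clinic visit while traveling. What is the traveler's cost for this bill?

£3,500

Deductible not yet touched, so the first £3,250 of the bill goes to the deductible.
The remaining £1,250 (= £4,500 − £3,250) moves to coinsurance.
Traveler's 20% share of £1,250 is £250.
That puts the traveler's cost at £3,250 + £250 = £3,500 before any cap.
Year-to-date out-of-pocket becomes £0 + £3,500 = £3,500, still under the £7,350 maximum, so no cap applies.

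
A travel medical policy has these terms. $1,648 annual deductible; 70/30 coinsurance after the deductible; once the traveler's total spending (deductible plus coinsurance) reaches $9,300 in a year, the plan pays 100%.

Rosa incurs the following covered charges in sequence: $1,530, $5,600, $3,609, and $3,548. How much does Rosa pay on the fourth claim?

$1,064.40

Claim 1 — $1,530: fully absorbed by the deductible. Cost to traveler: $1,530. OOP to date $1,530.
Claim 2 — $5,600: $118 to deductible, leaving $5,482; traveler's 30% is $1,644.60. Cost to traveler: $1,762.60. OOP to date $3,292.60.
Claim 3 — $3,609: 30% coinsurance on $3,609 = $1,082.70. Cost to traveler: $1,082.70. OOP to date $4,375.30.
Claim 4 — $3,548: deductible already satisfied, so traveler's share is 30% × $3,548 = $1,064.40. Traveler pays $1,064.40; OOP now $5,439.70.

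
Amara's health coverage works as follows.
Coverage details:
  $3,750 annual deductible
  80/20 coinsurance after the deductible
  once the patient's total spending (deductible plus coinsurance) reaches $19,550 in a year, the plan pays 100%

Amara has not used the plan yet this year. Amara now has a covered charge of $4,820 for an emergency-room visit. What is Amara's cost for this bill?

Nothing has been paid toward the $3,750 deductible, so the first $3,750 of this charge is applied there.
The remaining $1,070 (= $4,820 − $3,750) moves to coinsurance.
20% of $1,070 = $214 falls to the patient.
So the patient owes $3,750 + $214 = $3,964 before any cap.
Year-to-date out-of-pocket becomes $0 + $3,964 = $3,964, still under the $19,550 maximum, so no cap applies.

$3,964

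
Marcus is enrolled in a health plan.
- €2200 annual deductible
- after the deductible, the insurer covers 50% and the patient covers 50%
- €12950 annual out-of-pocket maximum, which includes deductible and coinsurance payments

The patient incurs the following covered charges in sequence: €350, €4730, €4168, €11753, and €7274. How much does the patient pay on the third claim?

#1 (€350): all of it applies to the deductible. Patient pays €350; OOP now €350.
#2 (€4730): deductible takes €1850, €2880 remains; coinsurance €2880 × 50% = €1440. Cost to patient: €3290. OOP to date €3640.
#3 (€4168): 50% coinsurance on €4168 = €2084. Cost to patient: €2084. OOP to date €5724.

€2084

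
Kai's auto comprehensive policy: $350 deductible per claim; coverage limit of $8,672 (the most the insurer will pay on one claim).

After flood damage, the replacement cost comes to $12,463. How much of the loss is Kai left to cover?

$3,791

Less the $350 deductible: $12,463 − $350 = $12,113.
The $8,672 per-incident cap binds; insurer pays $8,672.
The policyholder bears the rest of the original loss: $12,463 − $8,672 = $3,791.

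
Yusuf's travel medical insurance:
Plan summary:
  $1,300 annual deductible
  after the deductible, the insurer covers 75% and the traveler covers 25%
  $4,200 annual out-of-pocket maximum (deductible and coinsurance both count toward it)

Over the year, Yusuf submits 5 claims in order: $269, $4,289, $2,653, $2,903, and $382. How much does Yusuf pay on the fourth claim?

$725.75

Claim 1 ($269): entire amount goes to the deductible. Traveler pays $269; OOP now $269.
Claim 2 ($4,289): $1,031 to deductible, leaving $3,258; traveler's 25% is $814.50. Cost to traveler: $1,845.50. OOP to date $2,114.50.
Claim 3 ($2,653): 25% coinsurance on $2,653 = $663.25. Traveler owes $663.25 (running OOP $2,777.75).
Claim 4 ($2,903): deductible met; 25% of $2,903 = $725.75. Traveler owes $725.75 (running OOP $3,503.50).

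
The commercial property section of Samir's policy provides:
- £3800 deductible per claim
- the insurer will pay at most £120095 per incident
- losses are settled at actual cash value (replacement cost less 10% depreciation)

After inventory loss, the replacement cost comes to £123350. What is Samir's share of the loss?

At 10% depreciation, ACV = £123350 − £12335 = £111015.
Less the £3800 deductible: £111015 − £3800 = £107215.
£107215 is within the £120095 limit, so the insurer pays £107215.
Business's share is the uncovered remainder: £123350 − £107215 = £16135.

£16135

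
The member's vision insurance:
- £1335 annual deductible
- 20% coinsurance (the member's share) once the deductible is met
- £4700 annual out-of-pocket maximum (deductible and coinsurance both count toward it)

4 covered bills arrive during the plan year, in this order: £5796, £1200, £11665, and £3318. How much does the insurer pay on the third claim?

Claim 1 — £5796: £1335 finishes the deductible; £4461 goes to coinsurance; 20% of £4461 = £892.20. Member owes £2227.20 (running OOP £2227.20). Insurer: £5796 − £2227.20 = £3568.80.
Claim 2 — £1200: deductible already satisfied, so member's share is 20% × £1200 = £240. Cost to member: £240. OOP to date £2467.20. Plan pays £1200 − £240 = £960.
Claim 3 — £11665: 20% coinsurance on £11665 = £2333. Adding that to £2467.20 gives £4800.20, past the £4700 cap; member pays only £4700 − £2467.20 = £2232.80. Insurer: £11665 − £2232.80 = £9432.20.

£9432.20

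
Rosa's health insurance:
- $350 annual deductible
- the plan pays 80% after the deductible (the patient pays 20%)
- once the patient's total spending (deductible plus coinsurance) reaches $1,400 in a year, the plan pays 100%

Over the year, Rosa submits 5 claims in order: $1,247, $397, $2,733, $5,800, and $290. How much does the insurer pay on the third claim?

$2,186.40

#1 ($1,247): $350 finishes the deductible; $897 goes to coinsurance; 20% of $897 = $179.40. Patient owes $529.40 (running OOP $529.40). Insurer: $1,247 − $529.40 = $717.60.
#2 ($397): deductible already satisfied, so patient's share is 20% × $397 = $79.40. Patient pays $79.40; OOP now $608.80. Plan pays $397 − $79.40 = $317.60.
#3 ($2,733): 20% coinsurance on $2,733 = $546.60. Patient owes $546.60 (running OOP $1,155.40). Plan pays $2,733 − $546.60 = $2,186.40.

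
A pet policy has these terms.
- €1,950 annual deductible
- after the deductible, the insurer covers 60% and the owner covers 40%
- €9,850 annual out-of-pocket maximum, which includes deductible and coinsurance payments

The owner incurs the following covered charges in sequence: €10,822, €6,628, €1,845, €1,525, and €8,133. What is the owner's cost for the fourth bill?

#1 (€10,822): deductible takes €1,950, €8,872 remains; owner's 40% is €3,548.80. Cost to owner: €5,498.80. OOP to date €5,498.80.
#2 (€6,628): 40% coinsurance on €6,628 = €2,651.20. Cost to owner: €2,651.20. OOP to date €8,150.
#3 (€1,845): deductible met; 40% of €1,845 = €738. Owner pays €738; OOP now €8,888.
#4 (€1,525): deductible already satisfied, so owner's share is 40% × €1,525 = €610. Owner owes €610 (running OOP €9,498).

€610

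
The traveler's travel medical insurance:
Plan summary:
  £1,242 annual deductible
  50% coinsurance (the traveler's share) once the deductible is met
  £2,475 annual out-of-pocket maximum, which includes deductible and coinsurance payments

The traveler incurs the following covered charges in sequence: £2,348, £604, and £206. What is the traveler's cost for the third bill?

£103

Claim 1 (£2,348): £1,242 to deductible, leaving £1,106; traveler's 50% is £553. Traveler pays £1,795; OOP now £1,795.
Claim 2 (£604): 50% coinsurance on £604 = £302. Traveler pays £302; OOP now £2,097.
Claim 3 (£206): deductible already satisfied, so traveler's share is 50% × £206 = £103. Traveler owes £103 (running OOP £2,200).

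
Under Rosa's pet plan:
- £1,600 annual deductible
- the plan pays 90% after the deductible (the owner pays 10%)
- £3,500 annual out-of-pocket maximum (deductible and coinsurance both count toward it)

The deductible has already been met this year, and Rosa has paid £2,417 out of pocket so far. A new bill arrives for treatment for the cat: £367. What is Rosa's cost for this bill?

£36.70

With the deductible met, the entire £367 is subject to coinsurance.
Owner's 10% share of £367 is £36.70.
Cumulative spending £2,417 + £36.70 = £2,453.70 stays under the £3,500 maximum.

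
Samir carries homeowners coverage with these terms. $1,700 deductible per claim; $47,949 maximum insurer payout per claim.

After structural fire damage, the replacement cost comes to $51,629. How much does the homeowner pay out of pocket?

$3,680

Less the $1,700 deductible: $51,629 − $1,700 = $49,929.
$49,929 exceeds the $47,949 limit, so the insurer pays the limit: $47,949.
Out of pocket: $51,629 − $47,949 = $3,680.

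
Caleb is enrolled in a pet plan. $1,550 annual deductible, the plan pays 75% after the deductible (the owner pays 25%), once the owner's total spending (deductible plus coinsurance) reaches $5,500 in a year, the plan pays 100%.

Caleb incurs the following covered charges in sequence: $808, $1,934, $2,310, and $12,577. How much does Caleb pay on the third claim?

$577.50

Bill 1, $808: all of it applies to the deductible. Cost to owner: $808. OOP to date $808.
Bill 2, $1,934: deductible takes $742, $1,192 remains; owner's 25% is $298. Owner pays $1,040; OOP now $1,848.
Bill 3, $2,310: deductible met; 25% of $2,310 = $577.50. Cost to owner: $577.50. OOP to date $2,425.50.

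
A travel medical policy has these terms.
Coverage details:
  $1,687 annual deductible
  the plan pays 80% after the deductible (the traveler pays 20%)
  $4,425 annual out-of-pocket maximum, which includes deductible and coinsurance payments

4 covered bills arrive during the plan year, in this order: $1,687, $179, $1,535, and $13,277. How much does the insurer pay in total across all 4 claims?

$12,253

Claim 1 ($1,687): fully absorbed by the deductible. Traveler owes $1,687 (running OOP $1,687). Insurer: $1,687 − $1,687 = $0.
Claim 2 ($179): 20% coinsurance on $179 = $35.80. Traveler pays $35.80; OOP now $1,722.80. Insurer: $179 − $35.80 = $143.20.
Claim 3 ($1,535): deductible met; 20% of $1,535 = $307. Traveler owes $307 (running OOP $2,029.80). Plan pays $1,535 − $307 = $1,228.
Claim 4 ($13,277): deductible met; 20% of $13,277 = $2,655.40. OOP would hit $4,685.20 > $4,425, so the cap limits the traveler to $4,425 − $2,029.80 = $2,395.20. Insurer: $13,277 − $2,395.20 = $10,881.80.
Insurer total = bills − traveler's total = $16,678 − $4,425 = $12,253.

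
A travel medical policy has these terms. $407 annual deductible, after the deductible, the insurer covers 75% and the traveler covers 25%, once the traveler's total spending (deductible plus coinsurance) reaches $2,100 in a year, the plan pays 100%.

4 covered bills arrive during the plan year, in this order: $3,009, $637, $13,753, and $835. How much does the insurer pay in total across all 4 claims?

$16,134

Claim 1 — $3,009: deductible takes $407, $2,602 remains; 25% of $2,602 = $650.50. Traveler owes $1,057.50 (running OOP $1,057.50). Plan pays $3,009 − $1,057.50 = $1,951.50.
Claim 2 — $637: deductible met; 25% of $637 = $159.25. Cost to traveler: $159.25. OOP to date $1,216.75. Insurer: $637 − $159.25 = $477.75.
Claim 3 — $13,753: deductible already satisfied, so traveler's share is 25% × $13,753 = $3,438.25. OOP would hit $4,655 > $2,100, so the cap limits the traveler to $2,100 − $1,216.75 = $883.25. Insurer: $13,753 − $883.25 = $12,869.75.
Claim 4 — $835: 25% coinsurance on $835 = $208.75. Adding that to $2,100 gives $2,308.75, past the $2,100 cap; traveler pays only $2,100 − $2,100 = $0. Plan pays $835 − $0 = $835.
Insurer total: $1,951.50 + $477.75 + $12,869.75 + $835 = $16,134.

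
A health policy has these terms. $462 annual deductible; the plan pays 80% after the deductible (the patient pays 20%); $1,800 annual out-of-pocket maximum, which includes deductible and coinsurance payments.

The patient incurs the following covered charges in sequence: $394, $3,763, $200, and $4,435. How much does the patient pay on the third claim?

#1 ($394): all of it applies to the deductible. Patient owes $394 (running OOP $394).
#2 ($3,763): $68 to deductible, leaving $3,695; 20% of $3,695 = $739. Patient owes $807 (running OOP $1,201).
#3 ($200): 20% coinsurance on $200 = $40. Patient pays $40; OOP now $1,241.

$40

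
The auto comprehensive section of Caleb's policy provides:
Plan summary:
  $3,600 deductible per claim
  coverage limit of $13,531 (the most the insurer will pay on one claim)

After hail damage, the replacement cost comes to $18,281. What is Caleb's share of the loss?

Less the $3,600 deductible: $18,281 − $3,600 = $14,681.
$14,681 exceeds the $13,531 limit, so the insurer pays the limit: $13,531.
Policyholder's share is the uncovered remainder: $18,281 − $13,531 = $4,750.

$4,750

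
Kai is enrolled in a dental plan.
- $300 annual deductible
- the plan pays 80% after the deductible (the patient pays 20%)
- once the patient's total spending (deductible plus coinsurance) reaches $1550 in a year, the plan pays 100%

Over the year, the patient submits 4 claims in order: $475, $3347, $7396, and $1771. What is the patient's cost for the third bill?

Claim 1 — $475: deductible takes $300, $175 remains; 20% of $175 = $35. Patient pays $335; OOP now $335.
Claim 2 — $3347: 20% coinsurance on $3347 = $669.40. Patient owes $669.40 (running OOP $1004.40).
Claim 3 — $7396: 20% coinsurance on $7396 = $1479.20. Adding that to $1004.40 gives $2483.60, past the $1550 cap; patient pays only $1550 − $1004.40 = $545.60.

$545.60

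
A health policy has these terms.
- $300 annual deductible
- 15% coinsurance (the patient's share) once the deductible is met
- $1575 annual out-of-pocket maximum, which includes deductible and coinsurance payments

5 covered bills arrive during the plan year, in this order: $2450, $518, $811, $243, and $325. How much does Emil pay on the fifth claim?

$48.75

Claim 1 ($2450): $300 to deductible, leaving $2150; coinsurance $2150 × 15% = $322.50. Patient owes $622.50 (running OOP $622.50).
Claim 2 ($518): 15% coinsurance on $518 = $77.70. Patient owes $77.70 (running OOP $700.20).
Claim 3 ($811): 15% coinsurance on $811 = $121.65. Cost to patient: $121.65. OOP to date $821.85.
Claim 4 ($243): deductible met; 15% of $243 = $36.45. Patient pays $36.45; OOP now $858.30.
Claim 5 ($325): 15% coinsurance on $325 = $48.75. Cost to patient: $48.75. OOP to date $907.05.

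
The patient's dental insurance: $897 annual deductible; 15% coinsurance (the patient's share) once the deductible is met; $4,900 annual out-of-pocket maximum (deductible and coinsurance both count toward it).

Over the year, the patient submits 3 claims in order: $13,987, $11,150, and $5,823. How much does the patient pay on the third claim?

$367

Bill 1, $13,987: $897 finishes the deductible; $13,090 goes to coinsurance; 15% of $13,090 = $1,963.50. Patient owes $2,860.50 (running OOP $2,860.50).
Bill 2, $11,150: deductible met; 15% of $11,150 = $1,672.50. Patient pays $1,672.50; OOP now $4,533.
Bill 3, $5,823: deductible already satisfied, so patient's share is 15% × $5,823 = $873.45. Adding that to $4,533 gives $5,406.45, past the $4,900 cap; patient pays only $4,900 − $4,533 = $367.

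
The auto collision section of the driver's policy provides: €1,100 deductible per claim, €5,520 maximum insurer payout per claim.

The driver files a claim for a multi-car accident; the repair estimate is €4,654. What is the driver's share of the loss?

Subtract the deductible: €4,654 − €1,100 = €3,554.
That's under the €5,520 cap, so the insurer reimburses the full €3,554.
Driver's share is the uncovered remainder: €4,654 − €3,554 = €1,100.

€1,100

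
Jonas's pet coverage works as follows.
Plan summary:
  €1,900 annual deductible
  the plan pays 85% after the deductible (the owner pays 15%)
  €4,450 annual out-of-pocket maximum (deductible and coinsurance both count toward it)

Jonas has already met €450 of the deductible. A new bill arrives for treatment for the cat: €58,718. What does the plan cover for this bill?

€54,718

€450 of the €1,900 deductible is already met, leaving €1,450.
After the €1,450 deductible portion, €58,718 − €1,450 = €57,268 is subject to coinsurance.
15% of €57,268 = €8,590.20 falls to the owner.
Owner responsibility before any cap: €1,450 + €8,590.20 = €10,040.20.
That would bring total out-of-pocket to €10,490.20, past the €4,450 cap. The owner is capped at €4,450 − €450 = €4,000 on this claim.
The insurer covers the remainder: €58,718 − €4,000 = €54,718.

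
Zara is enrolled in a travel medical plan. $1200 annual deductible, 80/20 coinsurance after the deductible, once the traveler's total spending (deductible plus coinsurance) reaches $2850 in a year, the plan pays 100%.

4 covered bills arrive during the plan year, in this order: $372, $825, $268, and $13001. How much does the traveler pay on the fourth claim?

$1597

Claim 1 ($372): fully absorbed by the deductible. Traveler owes $372 (running OOP $372).
Claim 2 ($825): entire amount goes to the deductible. Traveler owes $825 (running OOP $1197).
Claim 3 ($268): $3 to deductible, leaving $265; coinsurance $265 × 20% = $53. Traveler pays $56; OOP now $1253.
Claim 4 ($13001): deductible already satisfied, so traveler's share is 20% × $13001 = $2600.20. Adding that to $1253 gives $3853.20, past the $2850 cap; traveler pays only $2850 − $1253 = $1597.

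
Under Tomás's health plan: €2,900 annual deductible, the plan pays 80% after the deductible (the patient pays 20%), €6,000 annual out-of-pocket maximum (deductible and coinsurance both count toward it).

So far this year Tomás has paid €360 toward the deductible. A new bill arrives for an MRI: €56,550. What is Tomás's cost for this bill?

€5,640

€360 of the €2,900 deductible is already met, leaving €2,540.
After the €2,540 deductible portion, €56,550 − €2,540 = €54,010 is subject to coinsurance.
Coinsurance: €54,010 × 20% = €10,802.
That puts the patient's cost at €2,540 + €10,802 = €13,342 before any cap.
Year-to-date out-of-pocket would reach €360 + €13,342 = €13,702, above the €6,000 maximum, so the patient pays only €6,000 − €360 = €5,640.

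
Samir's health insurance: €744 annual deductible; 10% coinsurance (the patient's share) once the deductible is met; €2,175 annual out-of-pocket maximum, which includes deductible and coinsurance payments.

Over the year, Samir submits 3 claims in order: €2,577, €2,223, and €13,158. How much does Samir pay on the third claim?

Bill 1, €2,577: €744 finishes the deductible; €1,833 goes to coinsurance; 10% of €1,833 = €183.30. Cost to patient: €927.30. OOP to date €927.30.
Bill 2, €2,223: 10% coinsurance on €2,223 = €222.30. Patient owes €222.30 (running OOP €1,149.60).
Bill 3, €13,158: deductible already satisfied, so patient's share is 10% × €13,158 = €1,315.80. OOP would hit €2,465.40 > €2,175, so the cap limits the patient to €2,175 − €1,149.60 = €1,025.40.

€1,025.40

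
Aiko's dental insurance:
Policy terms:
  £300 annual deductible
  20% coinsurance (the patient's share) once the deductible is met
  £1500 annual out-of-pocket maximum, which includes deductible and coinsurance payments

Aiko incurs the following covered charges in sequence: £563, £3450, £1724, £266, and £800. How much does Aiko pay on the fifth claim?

£59.40

Claim 1 — £563: £300 finishes the deductible; £263 goes to coinsurance; 20% of £263 = £52.60. Patient pays £352.60; OOP now £352.60.
Claim 2 — £3450: 20% coinsurance on £3450 = £690. Cost to patient: £690. OOP to date £1042.60.
Claim 3 — £1724: 20% coinsurance on £1724 = £344.80. Patient owes £344.80 (running OOP £1387.40).
Claim 4 — £266: 20% coinsurance on £266 = £53.20. Cost to patient: £53.20. OOP to date £1440.60.
Claim 5 — £800: 20% coinsurance on £800 = £160. OOP would hit £1600.60 > £1500, so the cap limits the patient to £1500 − £1440.60 = £59.40.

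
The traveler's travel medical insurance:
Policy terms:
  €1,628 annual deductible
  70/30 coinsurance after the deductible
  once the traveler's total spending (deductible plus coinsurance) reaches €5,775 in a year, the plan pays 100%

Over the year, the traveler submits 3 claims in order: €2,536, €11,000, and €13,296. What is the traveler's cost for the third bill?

Bill 1, €2,536: deductible takes €1,628, €908 remains; 30% of €908 = €272.40. Traveler pays €1,900.40; OOP now €1,900.40.
Bill 2, €11,000: deductible already satisfied, so traveler's share is 30% × €11,000 = €3,300. Traveler owes €3,300 (running OOP €5,200.40).
Bill 3, €13,296: deductible already satisfied, so traveler's share is 30% × €13,296 = €3,988.80. OOP would hit €9,189.20 > €5,775, so the cap limits the traveler to €5,775 − €5,200.40 = €574.60.

€574.60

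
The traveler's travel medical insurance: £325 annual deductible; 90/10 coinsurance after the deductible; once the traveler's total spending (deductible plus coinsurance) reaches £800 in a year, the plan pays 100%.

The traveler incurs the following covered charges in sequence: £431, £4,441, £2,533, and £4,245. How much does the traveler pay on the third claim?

£20.30

Bill 1, £431: £325 finishes the deductible; £106 goes to coinsurance; 10% of £106 = £10.60. Cost to traveler: £335.60. OOP to date £335.60.
Bill 2, £4,441: deductible met; 10% of £4,441 = £444.10. Cost to traveler: £444.10. OOP to date £779.70.
Bill 3, £2,533: deductible already satisfied, so traveler's share is 10% × £2,533 = £253.30. Adding that to £779.70 gives £1,033, past the £800 cap; traveler pays only £800 − £779.70 = £20.30.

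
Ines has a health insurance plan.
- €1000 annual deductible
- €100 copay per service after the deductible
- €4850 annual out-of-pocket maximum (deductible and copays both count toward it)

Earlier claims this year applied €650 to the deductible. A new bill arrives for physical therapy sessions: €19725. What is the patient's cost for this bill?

€450

Deductible still to meet: €1000 − €650 = €350.
That leaves €19725 − €350 = €19375 for the copay.
Copay on this service: €100.
Patient responsibility before any cap: €350 + €100 = €450.
Total out-of-pocket so far would be €650 + €450 = €1100, below the €4850 cap — no reduction.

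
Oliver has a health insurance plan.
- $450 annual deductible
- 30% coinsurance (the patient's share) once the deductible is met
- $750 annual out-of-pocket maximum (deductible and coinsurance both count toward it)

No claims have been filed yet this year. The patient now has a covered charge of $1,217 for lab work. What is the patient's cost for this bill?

$680.10

Deductible not yet touched, so the first $450 of the bill goes to the deductible.
That leaves $1,217 − $450 = $767 for coinsurance.
Patient's 30% share of $767 is $230.10.
Patient responsibility before any cap: $450 + $230.10 = $680.10.
Total out-of-pocket so far would be $0 + $680.10 = $680.10, below the $750 cap — no reduction.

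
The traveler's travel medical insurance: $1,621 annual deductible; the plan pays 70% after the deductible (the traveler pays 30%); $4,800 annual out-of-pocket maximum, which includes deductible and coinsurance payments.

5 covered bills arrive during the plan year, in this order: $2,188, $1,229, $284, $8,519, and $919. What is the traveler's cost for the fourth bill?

$2,555

Bill 1, $2,188: $1,621 finishes the deductible; $567 goes to coinsurance; 30% of $567 = $170.10. Traveler owes $1,791.10 (running OOP $1,791.10).
Bill 2, $1,229: deductible already satisfied, so traveler's share is 30% × $1,229 = $368.70. Traveler owes $368.70 (running OOP $2,159.80).
Bill 3, $284: deductible met; 30% of $284 = $85.20. Cost to traveler: $85.20. OOP to date $2,245.
Bill 4, $8,519: 30% coinsurance on $8,519 = $2,555.70. OOP would hit $4,800.70 > $4,800, so the cap limits the traveler to $4,800 − $2,245 = $2,555.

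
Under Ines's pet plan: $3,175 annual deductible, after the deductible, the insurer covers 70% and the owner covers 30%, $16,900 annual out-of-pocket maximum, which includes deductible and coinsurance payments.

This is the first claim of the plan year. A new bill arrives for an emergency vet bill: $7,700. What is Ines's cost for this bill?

Nothing has been paid toward the $3,175 deductible, so the first $3,175 of this charge is applied there.
After the $3,175 deductible portion, $7,700 − $3,175 = $4,525 is subject to coinsurance.
Owner's 30% share of $4,525 is $1,357.50.
Owner responsibility before any cap: $3,175 + $1,357.50 = $4,532.50.
Total out-of-pocket so far would be $0 + $4,532.50 = $4,532.50, below the $16,900 cap — no reduction.

$4,532.50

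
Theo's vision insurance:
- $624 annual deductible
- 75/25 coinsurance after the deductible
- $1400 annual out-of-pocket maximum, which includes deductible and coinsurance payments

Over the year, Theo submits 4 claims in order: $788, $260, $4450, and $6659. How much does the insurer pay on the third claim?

$3780

#1 ($788): $624 to deductible, leaving $164; 25% of $164 = $41. Cost to member: $665. OOP to date $665. Insurer: $788 − $665 = $123.
#2 ($260): deductible met; 25% of $260 = $65. Member owes $65 (running OOP $730). Insurer: $260 − $65 = $195.
#3 ($4450): deductible already satisfied, so member's share is 25% × $4450 = $1112.50. Adding that to $730 gives $1842.50, past the $1400 cap; member pays only $1400 − $730 = $670. Insurer: $4450 − $670 = $3780.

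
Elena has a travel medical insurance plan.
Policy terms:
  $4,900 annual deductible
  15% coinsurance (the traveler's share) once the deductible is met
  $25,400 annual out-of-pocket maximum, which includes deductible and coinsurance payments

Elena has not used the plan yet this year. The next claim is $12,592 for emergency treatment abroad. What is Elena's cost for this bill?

Nothing has been paid toward the $4,900 deductible, so the first $4,900 of this charge is applied there.
The remaining $7,692 (= $12,592 − $4,900) moves to coinsurance.
15% of $7,692 = $1,153.80 falls to the traveler.
Traveler responsibility before any cap: $4,900 + $1,153.80 = $6,053.80.
Total out-of-pocket so far would be $0 + $6,053.80 = $6,053.80, below the $25,400 cap — no reduction.

$6,053.80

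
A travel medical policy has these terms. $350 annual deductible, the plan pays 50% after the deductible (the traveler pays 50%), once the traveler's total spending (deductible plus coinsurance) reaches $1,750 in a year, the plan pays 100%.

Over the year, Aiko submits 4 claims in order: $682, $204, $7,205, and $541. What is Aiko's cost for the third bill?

$1,132

Claim 1 ($682): deductible takes $350, $332 remains; traveler's 50% is $166. Cost to traveler: $516. OOP to date $516.
Claim 2 ($204): deductible already satisfied, so traveler's share is 50% × $204 = $102. Traveler pays $102; OOP now $618.
Claim 3 ($7,205): 50% coinsurance on $7,205 = $3,602.50. That would push OOP to $4,220.50, over the $1,750 cap, so traveler pays $1,750 − $618 = $1,132.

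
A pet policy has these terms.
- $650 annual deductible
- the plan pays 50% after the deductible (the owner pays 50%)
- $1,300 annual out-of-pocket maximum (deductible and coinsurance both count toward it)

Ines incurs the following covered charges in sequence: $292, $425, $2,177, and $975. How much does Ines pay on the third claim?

#1 ($292): fully absorbed by the deductible. Owner pays $292; OOP now $292.
#2 ($425): deductible takes $358, $67 remains; owner's 50% is $33.50. Owner pays $391.50; OOP now $683.50.
#3 ($2,177): 50% coinsurance on $2,177 = $1,088.50. That would push OOP to $1,772, over the $1,300 cap, so owner pays $1,300 − $683.50 = $616.50.

$616.50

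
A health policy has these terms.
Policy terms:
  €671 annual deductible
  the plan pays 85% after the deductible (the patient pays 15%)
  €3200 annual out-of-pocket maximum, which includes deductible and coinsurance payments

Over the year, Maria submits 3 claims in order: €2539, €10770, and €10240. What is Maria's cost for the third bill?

Bill 1, €2539: €671 to deductible, leaving €1868; patient's 15% is €280.20. Patient owes €951.20 (running OOP €951.20).
Bill 2, €10770: deductible met; 15% of €10770 = €1615.50. Patient pays €1615.50; OOP now €2566.70.
Bill 3, €10240: deductible already satisfied, so patient's share is 15% × €10240 = €1536. OOP would hit €4102.70 > €3200, so the cap limits the patient to €3200 − €2566.70 = €633.30.

€633.30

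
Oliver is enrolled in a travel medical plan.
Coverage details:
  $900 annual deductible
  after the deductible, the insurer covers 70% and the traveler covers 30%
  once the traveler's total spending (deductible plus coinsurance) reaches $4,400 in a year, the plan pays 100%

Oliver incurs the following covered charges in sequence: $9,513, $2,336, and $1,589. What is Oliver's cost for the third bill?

$215.30

Claim 1 ($9,513): deductible takes $900, $8,613 remains; traveler's 30% is $2,583.90. Cost to traveler: $3,483.90. OOP to date $3,483.90.
Claim 2 ($2,336): 30% coinsurance on $2,336 = $700.80. Cost to traveler: $700.80. OOP to date $4,184.70.
Claim 3 ($1,589): deductible met; 30% of $1,589 = $476.70. OOP would hit $4,661.40 > $4,400, so the cap limits the traveler to $4,400 − $4,184.70 = $215.30.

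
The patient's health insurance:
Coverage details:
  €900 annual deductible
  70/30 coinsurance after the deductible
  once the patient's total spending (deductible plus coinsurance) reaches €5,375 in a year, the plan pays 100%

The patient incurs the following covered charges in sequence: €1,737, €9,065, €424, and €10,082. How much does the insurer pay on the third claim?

€296.80

#1 (€1,737): €900 finishes the deductible; €837 goes to coinsurance; coinsurance €837 × 30% = €251.10. Patient owes €1,151.10 (running OOP €1,151.10). Insurer: €1,737 − €1,151.10 = €585.90.
#2 (€9,065): deductible met; 30% of €9,065 = €2,719.50. Patient owes €2,719.50 (running OOP €3,870.60). Plan pays €9,065 − €2,719.50 = €6,345.50.
#3 (€424): deductible already satisfied, so patient's share is 30% × €424 = €127.20. Patient owes €127.20 (running OOP €3,997.80). Plan pays €424 − €127.20 = €296.80.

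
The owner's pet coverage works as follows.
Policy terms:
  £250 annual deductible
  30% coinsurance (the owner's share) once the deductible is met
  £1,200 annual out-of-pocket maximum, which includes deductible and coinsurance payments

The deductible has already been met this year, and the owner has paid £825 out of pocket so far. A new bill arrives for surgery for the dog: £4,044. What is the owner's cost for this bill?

£375

With the deductible met, the entire £4,044 is subject to coinsurance.
30% of £4,044 = £1,213.20 falls to the owner.
Adding £1,213.20 to the £825 already spent would give £2,038.20, which exceeds the £1,200 cap; the owner pays just £1,200 − £825 = £375.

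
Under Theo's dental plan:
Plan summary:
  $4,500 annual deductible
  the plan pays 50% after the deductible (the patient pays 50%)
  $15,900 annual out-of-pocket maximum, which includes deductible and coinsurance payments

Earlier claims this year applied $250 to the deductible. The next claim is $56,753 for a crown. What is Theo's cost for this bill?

Deductible still to meet: $4,500 − $250 = $4,250.
That leaves $56,753 − $4,250 = $52,503 for coinsurance.
50% of $52,503 = $26,251.50 falls to the patient.
So the patient owes $4,250 + $26,251.50 = $30,501.50 before any cap.
Year-to-date out-of-pocket would reach $250 + $30,501.50 = $30,751.50, above the $15,900 maximum, so the patient pays only $15,900 − $250 = $15,650.

$15,650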